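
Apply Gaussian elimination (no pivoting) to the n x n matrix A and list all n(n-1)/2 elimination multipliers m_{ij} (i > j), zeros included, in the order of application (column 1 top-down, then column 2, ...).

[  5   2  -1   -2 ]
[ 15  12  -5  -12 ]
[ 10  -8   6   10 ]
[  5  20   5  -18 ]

Forward elimination:
R2 <- R2 - (3)*R1:  [  0   6  -2  -6 ]
R3 <- R3 - (2)*R1:  [   0  -12    8   14 ]
R4 <- R4 - (1)*R1:  [   0   18    6  -16 ]
R3 <- R3 - (-2)*R2:  [ 0  0  4  2 ]
R4 <- R4 - (3)*R2:  [  0   0  12   2 ]
R4 <- R4 - (3)*R3:  [  0   0   0  -4 ]
Multipliers (in order of application): m_{21} = 3, m_{31} = 2, m_{41} = 1, m_{32} = -2, m_{42} = 3, m_{43} = 3

multipliers: 3, 2, 1, -2, 3, 3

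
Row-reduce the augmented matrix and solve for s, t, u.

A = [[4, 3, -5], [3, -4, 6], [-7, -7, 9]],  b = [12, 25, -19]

(5, -1, 1)

Forward elimination on [A|b]:
R2 <- R2 - (3/4)*R1:  [     0  -25/4   39/4     16 ]
R3 <- R3 - (-7/4)*R1:  [    0  -7/4   1/4     2 ]
R3 <- R3 - (7/25)*R2:  [      0       0  -62/25  -62/25 ]
Row echelon form:
[ 4      3      -5  |      12 ]
[ 0  -25/4    39/4  |      16 ]
[ 0      0  -62/25  |  -62/25 ]
Back-substitution:
u = (-62/25) / (-62/25) = 1
t = (16 - (39/4)*(1)) / (-25/4) = -1
s = (12 - (3)*(-1) - (-5)*(1)) / 4 = 5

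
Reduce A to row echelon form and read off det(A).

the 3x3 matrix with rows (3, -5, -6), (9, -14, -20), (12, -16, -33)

Forward elimination:
R2 <- R2 - (3)*R1:  [  0   1  -2 ]
R3 <- R3 - (4)*R1:  [  0   4  -9 ]
R3 <- R3 - (4)*R2:  [  0   0  -1 ]
Upper-triangular form:
[ 3  -5  -6 ]
[ 0   1  -2 ]
[ 0   0  -1 ]
det(A) = (-1)^0 * (3) * (1) * (-1) = -3  (0 row swaps -> sign +1)

det(A) = -3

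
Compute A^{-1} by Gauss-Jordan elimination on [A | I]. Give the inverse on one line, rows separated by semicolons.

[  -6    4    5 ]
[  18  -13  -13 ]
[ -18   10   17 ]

inverse = [91/12 3/2 -13/12; 6 1 -1; 9/2 1 -1/2]

Gauss-Jordan on [A | I]:
R1 <- (1/-6)*R1:  [    1  -2/3  -5/6  |  -1/6     0     0 ]
R2 <- R2 - (18)*R1:  [  0  -1   2  |   3   1   0 ]
R3 <- R3 - (-18)*R1:  [  0  -2   2  |  -3   0   1 ]
R2 <- (1/-1)*R2:  [  0   1  -2  |  -3  -1   0 ]
R1 <- R1 - (-2/3)*R2:  [     1      0  -13/6  |  -13/6   -2/3      0 ]
R3 <- R3 - (-2)*R2:  [  0   0  -2  |  -9  -2   1 ]
R3 <- (1/-2)*R3:  [    0     0     1  |   9/2     1  -1/2 ]
R1 <- R1 - (-13/6)*R3:  [      1       0       0  |   91/12     3/2  -13/12 ]
R2 <- R2 - (-2)*R3:  [  0   1   0  |   6   1  -1 ]
Right block of [I | A^{-1}] is the inverse:
[ 91/12  3/2  -13/12 ]
[     6    1      -1 ]
[   9/2    1    -1/2 ]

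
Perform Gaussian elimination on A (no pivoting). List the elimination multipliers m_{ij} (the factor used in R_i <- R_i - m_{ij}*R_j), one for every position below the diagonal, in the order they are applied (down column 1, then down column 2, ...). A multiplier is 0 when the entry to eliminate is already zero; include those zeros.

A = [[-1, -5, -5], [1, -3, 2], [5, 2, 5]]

Forward elimination:
R2 <- R2 - (-1)*R1:  [  0  -8  -3 ]
R3 <- R3 - (-5)*R1:  [   0  -23  -20 ]
R3 <- R3 - (23/8)*R2:  [     0      0  -91/8 ]
Multipliers (in order of application): m_{21} = -1, m_{31} = -5, m_{32} = 23/8

multipliers: -1, -5, 23/8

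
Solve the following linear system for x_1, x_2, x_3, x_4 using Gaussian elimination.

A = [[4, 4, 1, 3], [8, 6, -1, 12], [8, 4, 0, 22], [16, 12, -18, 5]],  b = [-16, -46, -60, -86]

(-1, -2, 2, -2)

Forward elimination on [A|b]:
R2 <- R2 - (2)*R1:  [   0   -2   -3    6  -14 ]
R3 <- R3 - (2)*R1:  [   0   -4   -2   16  -28 ]
R4 <- R4 - (4)*R1:  [   0   -4  -22   -7  -22 ]
R3 <- R3 - (2)*R2:  [ 0  0  4  4  0 ]
R4 <- R4 - (2)*R2:  [   0    0  -16  -19    6 ]
R4 <- R4 - (-4)*R3:  [  0   0   0  -3   6 ]
Row echelon form:
[ 4   4   1   3  |  -16 ]
[ 0  -2  -3   6  |  -14 ]
[ 0   0   4   4  |    0 ]
[ 0   0   0  -3  |    6 ]
Back-substitution:
x_4 = (6) / -3 = -2
x_3 = (0 - (4)*(-2)) / 4 = 2
x_2 = (-14 - (-3)*(2) - (6)*(-2)) / -2 = -2
x_1 = (-16 - (4)*(-2) - (1)*(2) - (3)*(-2)) / 4 = -1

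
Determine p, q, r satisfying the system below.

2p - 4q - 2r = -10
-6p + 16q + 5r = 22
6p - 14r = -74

Forward elimination on [A|b]:
R2 <- R2 - (-3)*R1:  [  0   4  -1  -8 ]
R3 <- R3 - (3)*R1:  [   0   12   -8  -44 ]
R3 <- R3 - (3)*R2:  [   0    0   -5  -20 ]
Row echelon form:
[ 2  -4  -2  |  -10 ]
[ 0   4  -1  |   -8 ]
[ 0   0  -5  |  -20 ]
Back-substitution:
r = (-20) / -5 = 4
q = (-8 - (-1)*(4)) / 4 = -1
p = (-10 - (-4)*(-1) - (-2)*(4)) / 2 = -3

(-3, -1, 4)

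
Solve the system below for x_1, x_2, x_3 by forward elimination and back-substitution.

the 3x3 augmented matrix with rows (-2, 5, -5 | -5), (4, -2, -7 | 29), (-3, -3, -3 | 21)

Forward elimination on [A|b]:
R2 <- R2 - (-2)*R1:  [   0    8  -17   19 ]
R3 <- R3 - (3/2)*R1:  [     0  -21/2    9/2   57/2 ]
R3 <- R3 - (-21/16)*R2:  [       0        0  -285/16   855/16 ]
Row echelon form:
[ -2  5       -5  |      -5 ]
[  0  8      -17  |      19 ]
[  0  0  -285/16  |  855/16 ]
Back-substitution:
x_3 = (855/16) / (-285/16) = -3
x_2 = (19 - (-17)*(-3)) / 8 = -4
x_1 = (-5 - (5)*(-4) - (-5)*(-3)) / -2 = 0

(0, -4, -3)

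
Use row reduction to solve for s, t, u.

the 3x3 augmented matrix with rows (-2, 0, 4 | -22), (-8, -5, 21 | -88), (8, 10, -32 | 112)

(3, -4, -4)

Forward elimination on [A|b]:
R2 <- R2 - (4)*R1:  [  0  -5   5   0 ]
R3 <- R3 - (-4)*R1:  [   0   10  -16   24 ]
R3 <- R3 - (-2)*R2:  [  0   0  -6  24 ]
Row echelon form:
[ -2   0   4  |  -22 ]
[  0  -5   5  |    0 ]
[  0   0  -6  |   24 ]
Back-substitution:
u = (24) / -6 = -4
t = (0 - (5)*(-4)) / -5 = -4
s = (-22 - (4)*(-4)) / -2 = 3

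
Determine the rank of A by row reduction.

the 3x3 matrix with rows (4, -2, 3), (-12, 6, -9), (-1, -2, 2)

Row reduction:
R2 <- R2 - (-3)*R1:  [ 0  0  0 ]
R3 <- R3 - (-1/4)*R1:  [    0  -5/2  11/4 ]
R2 <-> R3   (pivot in column 2 was zero)
[ 4    -2     3 ]
[ 0  -5/2  11/4 ]
[ 0     0     0 ]
Row echelon form:
[ 4    -2     3 ]
[ 0  -5/2  11/4 ]
[ 0     0     0 ]
Nonzero rows / pivot columns: 2

rank(A) = 2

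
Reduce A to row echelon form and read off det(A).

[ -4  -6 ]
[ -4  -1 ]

Forward elimination:
R2 <- R2 - (1)*R1:  [ 0  5 ]
Upper-triangular form:
[ -4  -6 ]
[  0   5 ]
det(A) = (-1)^0 * (-4) * (5) = -20  (0 row swaps -> sign +1)

det(A) = -20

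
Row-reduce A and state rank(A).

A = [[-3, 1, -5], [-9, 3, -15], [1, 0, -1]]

Row reduction:
R2 <- R2 - (3)*R1:  [ 0  0  0 ]
R3 <- R3 - (-1/3)*R1:  [    0   1/3  -8/3 ]
R2 <-> R3   (pivot in column 2 was zero)
[ -3    1    -5 ]
[  0  1/3  -8/3 ]
[  0    0     0 ]
Row echelon form:
[ -3    1    -5 ]
[  0  1/3  -8/3 ]
[  0    0     0 ]
Nonzero rows / pivot columns: 2

rank(A) = 2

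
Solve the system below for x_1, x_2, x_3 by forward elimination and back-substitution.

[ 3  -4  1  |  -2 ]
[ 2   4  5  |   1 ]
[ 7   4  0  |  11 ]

Forward elimination on [A|b]:
R2 <- R2 - (2/3)*R1:  [    0  20/3  13/3   7/3 ]
R3 <- R3 - (7/3)*R1:  [    0  40/3  -7/3  47/3 ]
R3 <- R3 - (2)*R2:  [   0    0  -11   11 ]
Row echelon form:
[ 3    -4     1  |   -2 ]
[ 0  20/3  13/3  |  7/3 ]
[ 0     0   -11  |   11 ]
Back-substitution:
x_3 = (11) / -11 = -1
x_2 = (7/3 - (13/3)*(-1)) / (20/3) = 1
x_1 = (-2 - (-4)*(1) - (1)*(-1)) / 3 = 1

(1, 1, -1)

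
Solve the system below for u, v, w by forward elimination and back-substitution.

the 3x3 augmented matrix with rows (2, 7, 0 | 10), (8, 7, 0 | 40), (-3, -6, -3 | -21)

(5, 0, 2)

Forward elimination on [A|b]:
R2 <- R2 - (4)*R1:  [   0  -21    0    0 ]
R3 <- R3 - (-3/2)*R1:  [   0  9/2   -3   -6 ]
R3 <- R3 - (-3/14)*R2:  [  0   0  -3  -6 ]
Row echelon form:
[ 2    7   0  |  10 ]
[ 0  -21   0  |   0 ]
[ 0    0  -3  |  -6 ]
Back-substitution:
w = (-6) / -3 = 2
v = (0) / -21 = 0
u = (10 - (7)*(0)) / 2 = 5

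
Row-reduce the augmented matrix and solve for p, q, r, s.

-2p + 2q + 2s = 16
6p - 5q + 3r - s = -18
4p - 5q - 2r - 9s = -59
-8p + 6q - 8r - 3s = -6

Forward elimination on [A|b]:
R2 <- R2 - (-3)*R1:  [  0   1   3   5  30 ]
R3 <- R3 - (-2)*R1:  [   0   -1   -2   -5  -27 ]
R4 <- R4 - (4)*R1:  [   0   -2   -8  -11  -70 ]
R3 <- R3 - (-1)*R2:  [ 0  0  1  0  3 ]
R4 <- R4 - (-2)*R2:  [   0    0   -2   -1  -10 ]
R4 <- R4 - (-2)*R3:  [  0   0   0  -1  -4 ]
Row echelon form:
[ -2  2  0   2  |  16 ]
[  0  1  3   5  |  30 ]
[  0  0  1   0  |   3 ]
[  0  0  0  -1  |  -4 ]
Back-substitution:
s = (-4) / -1 = 4
r = (3) / 1 = 3
q = (30 - (3)*(3) - (5)*(4)) / 1 = 1
p = (16 - (2)*(1) - (2)*(4)) / -2 = -3

(-3, 1, 3, 4)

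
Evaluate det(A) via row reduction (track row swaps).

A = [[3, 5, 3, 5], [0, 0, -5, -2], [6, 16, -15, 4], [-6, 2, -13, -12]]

Forward elimination:
R3 <- R3 - (2)*R1:  [   0    6  -21   -6 ]
R4 <- R4 - (-2)*R1:  [  0  12  -7  -2 ]
R2 <-> R3   (pivot in column 2 was zero)
[ 3   5    3   5 ]
[ 0   6  -21  -6 ]
[ 0   0   -5  -2 ]
[ 0  12   -7  -2 ]
R4 <- R4 - (2)*R2:  [  0   0  35  10 ]
R4 <- R4 - (-7)*R3:  [  0   0   0  -4 ]
Upper-triangular form:
[ 3  5    3   5 ]
[ 0  6  -21  -6 ]
[ 0  0   -5  -2 ]
[ 0  0    0  -4 ]
det(A) = (-1)^1 * (3) * (6) * (-5) * (-4) = -360  (1 row swap -> sign -1)

det(A) = -360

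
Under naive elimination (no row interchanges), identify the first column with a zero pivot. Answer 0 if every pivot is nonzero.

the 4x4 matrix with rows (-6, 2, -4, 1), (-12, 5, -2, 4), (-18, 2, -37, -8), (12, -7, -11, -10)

first zero-pivot column = 0

Naive forward elimination:
R2 <- R2 - (2)*R1:  [ 0  1  6  2 ]
R3 <- R3 - (3)*R1:  [   0   -4  -25  -11 ]
R4 <- R4 - (-2)*R1:  [   0   -3  -19   -8 ]
R3 <- R3 - (-4)*R2:  [  0   0  -1  -3 ]
R4 <- R4 - (-3)*R2:  [  0   0  -1  -2 ]
R4 <- R4 - (1)*R3:  [ 0  0  0  1 ]
All pivots nonzero; naive elimination completes without hitting a zero pivot.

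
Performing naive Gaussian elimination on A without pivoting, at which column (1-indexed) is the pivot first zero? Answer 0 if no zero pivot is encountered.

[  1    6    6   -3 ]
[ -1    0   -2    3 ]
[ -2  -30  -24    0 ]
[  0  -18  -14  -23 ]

Naive forward elimination:
R2 <- R2 - (-1)*R1:  [ 0  6  4  0 ]
R3 <- R3 - (-2)*R1:  [   0  -18  -12   -6 ]
R3 <- R3 - (-3)*R2:  [  0   0   0  -6 ]
R4 <- R4 - (-3)*R2:  [   0    0   -2  -23 ]
Matrix at this point:
[ 1  6   6   -3 ]
[ 0  6   4    0 ]
[ 0  0   0   -6 ]
[ 0  0  -2  -23 ]
Pivot entry (3,3) is zero but row 4 has -2 in column 3 -> naive elimination stops; a row interchange (e.g. R3 <-> R4) would be required here.

first zero-pivot column = 3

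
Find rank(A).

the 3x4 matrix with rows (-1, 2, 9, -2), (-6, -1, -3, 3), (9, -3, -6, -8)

rank(A) = 3

Row reduction:
R2 <- R2 - (6)*R1:  [   0  -13  -57   15 ]
R3 <- R3 - (-9)*R1:  [   0   15   75  -26 ]
R3 <- R3 - (-15/13)*R2:  [       0        0   120/13  -113/13 ]
Row echelon form:
[ -1    2       9       -2 ]
[  0  -13     -57       15 ]
[  0    0  120/13  -113/13 ]
Nonzero rows / pivot columns: 3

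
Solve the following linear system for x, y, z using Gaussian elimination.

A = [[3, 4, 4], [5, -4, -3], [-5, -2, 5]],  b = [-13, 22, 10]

(1, -5, 1)

Forward elimination on [A|b]:
R2 <- R2 - (5/3)*R1:  [     0  -32/3  -29/3  131/3 ]
R3 <- R3 - (-5/3)*R1:  [     0   14/3   35/3  -35/3 ]
R3 <- R3 - (-7/16)*R2:  [      0       0  119/16  119/16 ]
Row echelon form:
[ 3      4       4  |     -13 ]
[ 0  -32/3   -29/3  |   131/3 ]
[ 0      0  119/16  |  119/16 ]
Back-substitution:
z = (119/16) / (119/16) = 1
y = (131/3 - (-29/3)*(1)) / (-32/3) = -5
x = (-13 - (4)*(-5) - (4)*(1)) / 3 = 1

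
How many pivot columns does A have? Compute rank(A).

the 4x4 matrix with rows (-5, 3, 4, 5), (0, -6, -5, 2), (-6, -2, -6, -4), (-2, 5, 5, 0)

Row reduction:
R3 <- R3 - (6/5)*R1:  [     0  -28/5  -54/5    -10 ]
R4 <- R4 - (2/5)*R1:  [    0  19/5  17/5    -2 ]
R3 <- R3 - (14/15)*R2:  [       0        0   -92/15  -178/15 ]
R4 <- R4 - (-19/30)*R2:  [      0       0    7/30  -11/15 ]
R4 <- R4 - (-7/184)*R3:  [       0        0        0  -109/92 ]
Row echelon form:
[ -5   3       4        5 ]
[  0  -6      -5        2 ]
[  0   0  -92/15  -178/15 ]
[  0   0       0  -109/92 ]
Nonzero rows / pivot columns: 4

rank(A) = 4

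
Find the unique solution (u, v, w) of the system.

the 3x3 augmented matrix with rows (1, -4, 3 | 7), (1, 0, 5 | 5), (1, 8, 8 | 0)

(0, -1, 1)

Forward elimination on [A|b]:
R2 <- R2 - (1)*R1:  [  0   4   2  -2 ]
R3 <- R3 - (1)*R1:  [  0  12   5  -7 ]
R3 <- R3 - (3)*R2:  [  0   0  -1  -1 ]
Row echelon form:
[ 1  -4   3  |   7 ]
[ 0   4   2  |  -2 ]
[ 0   0  -1  |  -1 ]
Back-substitution:
w = (-1) / -1 = 1
v = (-2 - (2)*(1)) / 4 = -1
u = (7 - (-4)*(-1) - (3)*(1)) / 1 = 0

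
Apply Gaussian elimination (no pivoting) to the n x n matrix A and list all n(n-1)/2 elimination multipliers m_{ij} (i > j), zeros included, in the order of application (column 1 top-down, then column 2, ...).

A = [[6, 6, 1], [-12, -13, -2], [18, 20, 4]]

Forward elimination:
R2 <- R2 - (-2)*R1:  [  0  -1   0 ]
R3 <- R3 - (3)*R1:  [ 0  2  1 ]
R3 <- R3 - (-2)*R2:  [ 0  0  1 ]
Multipliers (in order of application): m_{21} = -2, m_{31} = 3, m_{32} = -2

multipliers: -2, 3, -2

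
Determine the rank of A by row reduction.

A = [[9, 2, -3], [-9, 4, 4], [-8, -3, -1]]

Row reduction:
R2 <- R2 - (-1)*R1:  [ 0  6  1 ]
R3 <- R3 - (-8/9)*R1:  [     0  -11/9  -11/3 ]
R3 <- R3 - (-11/54)*R2:  [       0        0  -187/54 ]
Row echelon form:
[ 9  2       -3 ]
[ 0  6        1 ]
[ 0  0  -187/54 ]
Nonzero rows / pivot columns: 3

rank(A) = 3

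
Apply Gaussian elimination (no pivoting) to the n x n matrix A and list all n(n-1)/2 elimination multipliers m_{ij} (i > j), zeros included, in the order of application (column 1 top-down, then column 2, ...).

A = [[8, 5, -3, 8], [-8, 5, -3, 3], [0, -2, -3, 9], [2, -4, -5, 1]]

Forward elimination:
R2 <- R2 - (-1)*R1:  [  0  10  -6  11 ]
R3: entry in column 1 is already 0 -> m_{31} = 0 (no row operation needed)
R4 <- R4 - (1/4)*R1:  [     0  -21/4  -17/4     -1 ]
R3 <- R3 - (-1/5)*R2:  [     0      0  -21/5   56/5 ]
R4 <- R4 - (-21/40)*R2:  [      0       0   -37/5  191/40 ]
R4 <- R4 - (37/21)*R3:  [       0        0        0  -359/24 ]
Multipliers (in order of application): m_{21} = -1, m_{31} = 0, m_{41} = 1/4, m_{32} = -1/5, m_{42} = -21/40, m_{43} = 37/21

multipliers: -1, 0, 1/4, -1/5, -21/40, 37/21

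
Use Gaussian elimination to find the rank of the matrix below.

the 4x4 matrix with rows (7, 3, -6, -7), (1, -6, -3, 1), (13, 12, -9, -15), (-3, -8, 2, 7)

rank(A) = 3

Row reduction:
R2 <- R2 - (1/7)*R1:  [     0  -45/7  -15/7      2 ]
R3 <- R3 - (13/7)*R1:  [    0  45/7  15/7    -2 ]
R4 <- R4 - (-3/7)*R1:  [     0  -47/7   -4/7      4 ]
R3 <- R3 - (-1)*R2:  [ 0  0  0  0 ]
R4 <- R4 - (47/45)*R2:  [     0      0    5/3  86/45 ]
R3 <-> R4   (pivot in column 3 was zero)
[ 7      3     -6     -7 ]
[ 0  -45/7  -15/7      2 ]
[ 0      0    5/3  86/45 ]
[ 0      0      0      0 ]
Row echelon form:
[ 7      3     -6     -7 ]
[ 0  -45/7  -15/7      2 ]
[ 0      0    5/3  86/45 ]
[ 0      0      0      0 ]
Nonzero rows / pivot columns: 3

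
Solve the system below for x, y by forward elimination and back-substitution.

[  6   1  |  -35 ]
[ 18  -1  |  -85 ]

(-5, -5)

Forward elimination on [A|b]:
R2 <- R2 - (3)*R1:  [  0  -4  20 ]
Row echelon form:
[ 6   1  |  -35 ]
[ 0  -4  |   20 ]
Back-substitution:
y = (20) / -4 = -5
x = (-35 - (1)*(-5)) / 6 = -5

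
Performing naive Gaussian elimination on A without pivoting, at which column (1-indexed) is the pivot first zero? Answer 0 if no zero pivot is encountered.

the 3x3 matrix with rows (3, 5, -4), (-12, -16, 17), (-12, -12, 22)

first zero-pivot column = 0

Naive forward elimination:
R2 <- R2 - (-4)*R1:  [ 0  4  1 ]
R3 <- R3 - (-4)*R1:  [ 0  8  6 ]
R3 <- R3 - (2)*R2:  [ 0  0  4 ]
All pivots nonzero; naive elimination completes without hitting a zero pivot.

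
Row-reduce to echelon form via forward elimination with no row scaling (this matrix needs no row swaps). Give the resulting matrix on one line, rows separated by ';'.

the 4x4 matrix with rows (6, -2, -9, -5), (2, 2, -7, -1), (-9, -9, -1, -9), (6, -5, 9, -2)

REF = [6 -2 -9 -5; 0 8/3 -4 2/3; 0 0 -65/2 -27/2; 0 0 0 -483/260]

Forward elimination:
R2 <- R2 - (1/3)*R1:  [   0  8/3   -4  2/3 ]
R3 <- R3 - (-3/2)*R1:  [     0    -12  -29/2  -33/2 ]
R4 <- R4 - (1)*R1:  [  0  -3  18   3 ]
R3 <- R3 - (-9/2)*R2:  [     0      0  -65/2  -27/2 ]
R4 <- R4 - (-9/8)*R2:  [    0     0  27/2  15/4 ]
R4 <- R4 - (-27/65)*R3:  [        0         0         0  -483/260 ]
Row echelon form:
[ 6   -2     -9        -5 ]
[ 0  8/3     -4       2/3 ]
[ 0    0  -65/2     -27/2 ]
[ 0    0      0  -483/260 ]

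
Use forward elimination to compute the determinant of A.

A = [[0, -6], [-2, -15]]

det(A) = -12

Forward elimination:
R1 <-> R2   (pivot in column 1 was zero)
[ -2  -15 ]
[  0   -6 ]
Upper-triangular form:
[ -2  -15 ]
[  0   -6 ]
det(A) = (-1)^1 * (-2) * (-6) = -12  (1 row swap -> sign -1)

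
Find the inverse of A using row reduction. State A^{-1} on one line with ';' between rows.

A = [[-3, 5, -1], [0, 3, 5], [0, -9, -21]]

Gauss-Jordan on [A | I]:
R1 <- (1/-3)*R1:  [    1  -5/3   1/3  |  -1/3     0     0 ]
R2 <- (1/3)*R2:  [   0    1  5/3  |    0  1/3    0 ]
R1 <- R1 - (-5/3)*R2:  [    1     0  28/9  |  -1/3   5/9     0 ]
R3 <- R3 - (-9)*R2:  [  0   0  -6  |   0   3   1 ]
R3 <- (1/-6)*R3:  [    0     0     1  |     0  -1/2  -1/6 ]
R1 <- R1 - (28/9)*R3:  [     1      0      0  |   -1/3   19/9  14/27 ]
R2 <- R2 - (5/3)*R3:  [    0     1     0  |     0   7/6  5/18 ]
Right block of [I | A^{-1}] is the inverse:
[ -1/3  19/9  14/27 ]
[    0   7/6   5/18 ]
[    0  -1/2   -1/6 ]

inverse = [-1/3 19/9 14/27; 0 7/6 5/18; 0 -1/2 -1/6]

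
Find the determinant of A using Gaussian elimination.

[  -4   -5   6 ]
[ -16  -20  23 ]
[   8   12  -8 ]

Forward elimination:
R2 <- R2 - (4)*R1:  [  0   0  -1 ]
R3 <- R3 - (-2)*R1:  [ 0  2  4 ]
R2 <-> R3   (pivot in column 2 was zero)
[ -4  -5   6 ]
[  0   2   4 ]
[  0   0  -1 ]
Upper-triangular form:
[ -4  -5   6 ]
[  0   2   4 ]
[  0   0  -1 ]
det(A) = (-1)^1 * (-4) * (2) * (-1) = -8  (1 row swap -> sign -1)

det(A) = -8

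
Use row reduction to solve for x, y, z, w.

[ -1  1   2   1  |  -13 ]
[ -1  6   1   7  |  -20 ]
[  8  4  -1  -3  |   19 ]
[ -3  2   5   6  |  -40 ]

Forward elimination on [A|b]:
R2 <- R2 - (1)*R1:  [  0   5  -1   6  -7 ]
R3 <- R3 - (-8)*R1:  [   0   12   15    5  -85 ]
R4 <- R4 - (3)*R1:  [  0  -1  -1   3  -1 ]
R3 <- R3 - (12/5)*R2:  [      0       0    87/5   -47/5  -341/5 ]
R4 <- R4 - (-1/5)*R2:  [     0      0   -6/5   21/5  -12/5 ]
R4 <- R4 - (-2/29)*R3:  [       0        0        0   103/29  -206/29 ]
Row echelon form:
[ -1  1     2       1  |      -13 ]
[  0  5    -1       6  |       -7 ]
[  0  0  87/5   -47/5  |   -341/5 ]
[  0  0     0  103/29  |  -206/29 ]
Back-substitution:
w = (-206/29) / (103/29) = -2
z = (-341/5 - (-47/5)*(-2)) / (87/5) = -5
y = (-7 - (-1)*(-5) - (6)*(-2)) / 5 = 0
x = (-13 - (1)*(0) - (2)*(-5) - (1)*(-2)) / -1 = 1

(1, 0, -5, -2)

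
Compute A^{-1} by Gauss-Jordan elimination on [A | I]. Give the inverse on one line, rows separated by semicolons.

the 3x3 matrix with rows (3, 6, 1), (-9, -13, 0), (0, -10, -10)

inverse = [-13/6 -5/6 -13/60; 3/2 1/2 3/20; -3/2 -1/2 -1/4]

Gauss-Jordan on [A | I]:
R1 <- (1/3)*R1:  [   1    2  1/3  |  1/3    0    0 ]
R2 <- R2 - (-9)*R1:  [ 0  5  3  |  3  1  0 ]
R2 <- (1/5)*R2:  [   0    1  3/5  |  3/5  1/5    0 ]
R1 <- R1 - (2)*R2:  [      1       0  -13/15  |  -13/15    -2/5       0 ]
R3 <- R3 - (-10)*R2:  [  0   0  -4  |   6   2   1 ]
R3 <- (1/-4)*R3:  [    0     0     1  |  -3/2  -1/2  -1/4 ]
R1 <- R1 - (-13/15)*R3:  [      1       0       0  |   -13/6    -5/6  -13/60 ]
R2 <- R2 - (3/5)*R3:  [    0     1     0  |   3/2   1/2  3/20 ]
Right block of [I | A^{-1}] is the inverse:
[ -13/6  -5/6  -13/60 ]
[   3/2   1/2    3/20 ]
[  -3/2  -1/2    -1/4 ]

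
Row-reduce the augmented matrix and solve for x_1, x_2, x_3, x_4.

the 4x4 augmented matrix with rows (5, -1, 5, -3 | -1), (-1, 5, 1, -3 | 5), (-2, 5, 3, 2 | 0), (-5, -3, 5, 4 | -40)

(4, 3, -3, 1)

Forward elimination on [A|b]:
R2 <- R2 - (-1/5)*R1:  [     0   24/5      2  -18/5   24/5 ]
R3 <- R3 - (-2/5)*R1:  [    0  23/5     5   4/5  -2/5 ]
R4 <- R4 - (-1)*R1:  [   0   -4   10    1  -41 ]
R3 <- R3 - (23/24)*R2:  [     0      0  37/12   17/4     -5 ]
R4 <- R4 - (-5/6)*R2:  [    0     0  35/3    -2   -37 ]
R4 <- R4 - (140/37)*R3:  [       0        0        0  -669/37  -669/37 ]
Row echelon form:
[ 5    -1      5       -3  |       -1 ]
[ 0  24/5      2    -18/5  |     24/5 ]
[ 0     0  37/12     17/4  |       -5 ]
[ 0     0      0  -669/37  |  -669/37 ]
Back-substitution:
x_4 = (-669/37) / (-669/37) = 1
x_3 = (-5 - (17/4)*(1)) / (37/12) = -3
x_2 = (24/5 - (2)*(-3) - (-18/5)*(1)) / (24/5) = 3
x_1 = (-1 - (-1)*(3) - (5)*(-3) - (-3)*(1)) / 5 = 4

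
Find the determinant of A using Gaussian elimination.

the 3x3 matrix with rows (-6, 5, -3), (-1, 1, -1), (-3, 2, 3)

Forward elimination:
R2 <- R2 - (1/6)*R1:  [    0   1/6  -1/2 ]
R3 <- R3 - (1/2)*R1:  [    0  -1/2   9/2 ]
R3 <- R3 - (-3)*R2:  [ 0  0  3 ]
Upper-triangular form:
[ -6    5    -3 ]
[  0  1/6  -1/2 ]
[  0    0     3 ]
det(A) = (-1)^0 * (-6) * (1/6) * (3) = -3  (0 row swaps -> sign +1)

det(A) = -3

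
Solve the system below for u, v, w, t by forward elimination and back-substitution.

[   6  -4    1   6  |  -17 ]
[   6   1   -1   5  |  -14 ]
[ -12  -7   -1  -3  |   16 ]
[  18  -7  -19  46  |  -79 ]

Forward elimination on [A|b]:
R2 <- R2 - (1)*R1:  [  0   5  -2  -1   3 ]
R3 <- R3 - (-2)*R1:  [   0  -15    1    9  -18 ]
R4 <- R4 - (3)*R1:  [   0    5  -22   28  -28 ]
R3 <- R3 - (-3)*R2:  [  0   0  -5   6  -9 ]
R4 <- R4 - (1)*R2:  [   0    0  -20   29  -31 ]
R4 <- R4 - (4)*R3:  [ 0  0  0  5  5 ]
Row echelon form:
[ 6  -4   1   6  |  -17 ]
[ 0   5  -2  -1  |    3 ]
[ 0   0  -5   6  |   -9 ]
[ 0   0   0   5  |    5 ]
Back-substitution:
t = (5) / 5 = 1
w = (-9 - (6)*(1)) / -5 = 3
v = (3 - (-2)*(3) - (-1)*(1)) / 5 = 2
u = (-17 - (-4)*(2) - (1)*(3) - (6)*(1)) / 6 = -3

(-3, 2, 3, 1)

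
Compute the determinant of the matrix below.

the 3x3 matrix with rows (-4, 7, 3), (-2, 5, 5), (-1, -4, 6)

det(A) = -112

Forward elimination:
R2 <- R2 - (1/2)*R1:  [   0  3/2  7/2 ]
R3 <- R3 - (1/4)*R1:  [     0  -23/4   21/4 ]
R3 <- R3 - (-23/6)*R2:  [    0     0  56/3 ]
Upper-triangular form:
[ -4    7     3 ]
[  0  3/2   7/2 ]
[  0    0  56/3 ]
det(A) = (-1)^0 * (-4) * (3/2) * (56/3) = -112  (0 row swaps -> sign +1)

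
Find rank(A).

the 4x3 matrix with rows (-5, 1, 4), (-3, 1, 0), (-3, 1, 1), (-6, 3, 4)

rank(A) = 3

Row reduction:
R2 <- R2 - (3/5)*R1:  [     0    2/5  -12/5 ]
R3 <- R3 - (3/5)*R1:  [    0   2/5  -7/5 ]
R4 <- R4 - (6/5)*R1:  [    0   9/5  -4/5 ]
R3 <- R3 - (1)*R2:  [ 0  0  1 ]
R4 <- R4 - (9/2)*R2:  [  0   0  10 ]
R4 <- R4 - (10)*R3:  [ 0  0  0 ]
Row echelon form:
[ -5    1      4 ]
[  0  2/5  -12/5 ]
[  0    0      1 ]
[  0    0      0 ]
Nonzero rows / pivot columns: 3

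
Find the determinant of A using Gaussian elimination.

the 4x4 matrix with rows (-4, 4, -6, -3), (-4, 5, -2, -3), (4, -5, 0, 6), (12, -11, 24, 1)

Forward elimination:
R2 <- R2 - (1)*R1:  [ 0  1  4  0 ]
R3 <- R3 - (-1)*R1:  [  0  -1  -6   3 ]
R4 <- R4 - (-3)*R1:  [  0   1   6  -8 ]
R3 <- R3 - (-1)*R2:  [  0   0  -2   3 ]
R4 <- R4 - (1)*R2:  [  0   0   2  -8 ]
R4 <- R4 - (-1)*R3:  [  0   0   0  -5 ]
Upper-triangular form:
[ -4  4  -6  -3 ]
[  0  1   4   0 ]
[  0  0  -2   3 ]
[  0  0   0  -5 ]
det(A) = (-1)^0 * (-4) * (1) * (-2) * (-5) = -40  (0 row swaps -> sign +1)

det(A) = -40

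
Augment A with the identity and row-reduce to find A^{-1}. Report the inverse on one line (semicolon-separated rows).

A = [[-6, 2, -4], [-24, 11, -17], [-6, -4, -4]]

inverse = [-28/9 2/3 5/18; 1/6 0 -1/6; 9/2 -1 -1/2]

Gauss-Jordan on [A | I]:
R1 <- (1/-6)*R1:  [    1  -1/3   2/3  |  -1/6     0     0 ]
R2 <- R2 - (-24)*R1:  [  0   3  -1  |  -4   1   0 ]
R3 <- R3 - (-6)*R1:  [  0  -6   0  |  -1   0   1 ]
R2 <- (1/3)*R2:  [    0     1  -1/3  |  -4/3   1/3     0 ]
R1 <- R1 - (-1/3)*R2:  [      1       0     5/9  |  -11/18     1/9       0 ]
R3 <- R3 - (-6)*R2:  [  0   0  -2  |  -9   2   1 ]
R3 <- (1/-2)*R3:  [    0     0     1  |   9/2    -1  -1/2 ]
R1 <- R1 - (5/9)*R3:  [     1      0      0  |  -28/9    2/3   5/18 ]
R2 <- R2 - (-1/3)*R3:  [    0     1     0  |   1/6     0  -1/6 ]
Right block of [I | A^{-1}] is the inverse:
[ -28/9  2/3  5/18 ]
[   1/6    0  -1/6 ]
[   9/2   -1  -1/2 ]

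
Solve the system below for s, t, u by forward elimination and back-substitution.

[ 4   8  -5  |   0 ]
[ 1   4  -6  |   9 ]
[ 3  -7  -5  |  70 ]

Forward elimination on [A|b]:
R2 <- R2 - (1/4)*R1:  [     0      2  -19/4      9 ]
R3 <- R3 - (3/4)*R1:  [    0   -13  -5/4    70 ]
R3 <- R3 - (-13/2)*R2:  [      0       0  -257/8   257/2 ]
Row echelon form:
[ 4  8      -5  |      0 ]
[ 0  2   -19/4  |      9 ]
[ 0  0  -257/8  |  257/2 ]
Back-substitution:
u = (257/2) / (-257/8) = -4
t = (9 - (-19/4)*(-4)) / 2 = -5
s = (0 - (8)*(-5) - (-5)*(-4)) / 4 = 5

(5, -5, -4)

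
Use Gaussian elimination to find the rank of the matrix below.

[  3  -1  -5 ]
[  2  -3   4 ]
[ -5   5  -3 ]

Row reduction:
R2 <- R2 - (2/3)*R1:  [    0  -7/3  22/3 ]
R3 <- R3 - (-5/3)*R1:  [     0   10/3  -34/3 ]
R3 <- R3 - (-10/7)*R2:  [    0     0  -6/7 ]
Row echelon form:
[ 3    -1    -5 ]
[ 0  -7/3  22/3 ]
[ 0     0  -6/7 ]
Nonzero rows / pivot columns: 3

rank(A) = 3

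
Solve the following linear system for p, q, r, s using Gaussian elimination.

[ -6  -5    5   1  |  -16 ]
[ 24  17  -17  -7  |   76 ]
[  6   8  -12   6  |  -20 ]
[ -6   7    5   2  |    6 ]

(4, 2, 4, -2)

Forward elimination on [A|b]:
R2 <- R2 - (-4)*R1:  [  0  -3   3  -3  12 ]
R3 <- R3 - (-1)*R1:  [   0    3   -7    7  -36 ]
R4 <- R4 - (1)*R1:  [  0  12   0   1  22 ]
R3 <- R3 - (-1)*R2:  [   0    0   -4    4  -24 ]
R4 <- R4 - (-4)*R2:  [   0    0   12  -11   70 ]
R4 <- R4 - (-3)*R3:  [  0   0   0   1  -2 ]
Row echelon form:
[ -6  -5   5   1  |  -16 ]
[  0  -3   3  -3  |   12 ]
[  0   0  -4   4  |  -24 ]
[  0   0   0   1  |   -2 ]
Back-substitution:
s = (-2) / 1 = -2
r = (-24 - (4)*(-2)) / -4 = 4
q = (12 - (3)*(4) - (-3)*(-2)) / -3 = 2
p = (-16 - (-5)*(2) - (5)*(4) - (1)*(-2)) / -6 = 4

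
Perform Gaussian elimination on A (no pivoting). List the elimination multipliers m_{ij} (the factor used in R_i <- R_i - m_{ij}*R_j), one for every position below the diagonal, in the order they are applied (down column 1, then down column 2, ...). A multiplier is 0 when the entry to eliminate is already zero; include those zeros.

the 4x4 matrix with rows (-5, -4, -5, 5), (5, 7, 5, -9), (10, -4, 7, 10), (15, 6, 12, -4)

Forward elimination:
R2 <- R2 - (-1)*R1:  [  0   3   0  -4 ]
R3 <- R3 - (-2)*R1:  [   0  -12   -3   20 ]
R4 <- R4 - (-3)*R1:  [  0  -6  -3  11 ]
R3 <- R3 - (-4)*R2:  [  0   0  -3   4 ]
R4 <- R4 - (-2)*R2:  [  0   0  -3   3 ]
R4 <- R4 - (1)*R3:  [  0   0   0  -1 ]
Multipliers (in order of application): m_{21} = -1, m_{31} = -2, m_{41} = -3, m_{32} = -4, m_{42} = -2, m_{43} = 1

multipliers: -1, -2, -3, -4, -2, 1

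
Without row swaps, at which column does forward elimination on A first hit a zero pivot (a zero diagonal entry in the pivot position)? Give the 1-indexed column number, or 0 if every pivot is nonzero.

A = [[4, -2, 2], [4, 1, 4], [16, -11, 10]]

first zero-pivot column = 0

Naive forward elimination:
R2 <- R2 - (1)*R1:  [ 0  3  2 ]
R3 <- R3 - (4)*R1:  [  0  -3   2 ]
R3 <- R3 - (-1)*R2:  [ 0  0  4 ]
All pivots nonzero; naive elimination completes without hitting a zero pivot.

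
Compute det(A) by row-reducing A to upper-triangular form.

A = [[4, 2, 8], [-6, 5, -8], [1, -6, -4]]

det(A) = -88

Forward elimination:
R2 <- R2 - (-3/2)*R1:  [ 0  8  4 ]
R3 <- R3 - (1/4)*R1:  [     0  -13/2     -6 ]
R3 <- R3 - (-13/16)*R2:  [     0      0  -11/4 ]
Upper-triangular form:
[ 4  2      8 ]
[ 0  8      4 ]
[ 0  0  -11/4 ]
det(A) = (-1)^0 * (4) * (8) * (-11/4) = -88  (0 row swaps -> sign +1)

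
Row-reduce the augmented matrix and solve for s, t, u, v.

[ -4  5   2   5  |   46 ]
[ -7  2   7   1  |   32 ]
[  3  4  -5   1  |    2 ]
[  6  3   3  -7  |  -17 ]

(0, 3, 3, 5)

Forward elimination on [A|b]:
R2 <- R2 - (7/4)*R1:  [     0  -27/4    7/2  -31/4  -97/2 ]
R3 <- R3 - (-3/4)*R1:  [    0  31/4  -7/2  19/4  73/2 ]
R4 <- R4 - (-3/2)*R1:  [    0  21/2     6   1/2    52 ]
R3 <- R3 - (-31/27)*R2:  [       0        0    14/27  -112/27  -518/27 ]
R4 <- R4 - (-14/9)*R2:  [      0       0   103/9  -104/9  -211/9 ]
R4 <- R4 - (309/14)*R3:  [   0    0    0   80  400 ]
Row echelon form:
[ -4      5      2        5  |       46 ]
[  0  -27/4    7/2    -31/4  |    -97/2 ]
[  0      0  14/27  -112/27  |  -518/27 ]
[  0      0      0       80  |      400 ]
Back-substitution:
v = (400) / 80 = 5
u = (-518/27 - (-112/27)*(5)) / (14/27) = 3
t = (-97/2 - (7/2)*(3) - (-31/4)*(5)) / (-27/4) = 3
s = (46 - (5)*(3) - (2)*(3) - (5)*(5)) / -4 = 0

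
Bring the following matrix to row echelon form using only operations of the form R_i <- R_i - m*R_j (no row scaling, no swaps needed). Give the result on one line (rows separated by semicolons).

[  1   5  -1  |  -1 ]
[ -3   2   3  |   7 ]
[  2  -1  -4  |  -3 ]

REF = [1 5 -1 -1; 0 17 0 4; 0 0 -2 27/17]

Forward elimination:
R2 <- R2 - (-3)*R1:  [  0  17   0   4 ]
R3 <- R3 - (2)*R1:  [   0  -11   -2   -1 ]
R3 <- R3 - (-11/17)*R2:  [     0      0     -2  27/17 ]
Row echelon form:
[ 1   5  -1  |     -1 ]
[ 0  17   0  |      4 ]
[ 0   0  -2  |  27/17 ]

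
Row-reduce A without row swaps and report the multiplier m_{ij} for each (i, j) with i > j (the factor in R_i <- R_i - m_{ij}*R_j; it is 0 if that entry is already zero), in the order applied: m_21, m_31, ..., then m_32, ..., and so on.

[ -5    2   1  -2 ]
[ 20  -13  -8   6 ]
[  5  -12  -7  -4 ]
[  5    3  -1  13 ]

multipliers: -4, -1, -1, 2, -1, -2

Forward elimination:
R2 <- R2 - (-4)*R1:  [  0  -5  -4  -2 ]
R3 <- R3 - (-1)*R1:  [   0  -10   -6   -6 ]
R4 <- R4 - (-1)*R1:  [  0   5   0  11 ]
R3 <- R3 - (2)*R2:  [  0   0   2  -2 ]
R4 <- R4 - (-1)*R2:  [  0   0  -4   9 ]
R4 <- R4 - (-2)*R3:  [ 0  0  0  5 ]
Multipliers (in order of application): m_{21} = -4, m_{31} = -1, m_{41} = -1, m_{32} = 2, m_{42} = -1, m_{43} = -2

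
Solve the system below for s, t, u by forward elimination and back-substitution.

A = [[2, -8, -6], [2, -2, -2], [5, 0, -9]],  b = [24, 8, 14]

Forward elimination on [A|b]:
R2 <- R2 - (1)*R1:  [   0    6    4  -16 ]
R3 <- R3 - (5/2)*R1:  [   0   20    6  -46 ]
R3 <- R3 - (10/3)*R2:  [     0      0  -22/3   22/3 ]
Row echelon form:
[ 2  -8     -6  |    24 ]
[ 0   6      4  |   -16 ]
[ 0   0  -22/3  |  22/3 ]
Back-substitution:
u = (22/3) / (-22/3) = -1
t = (-16 - (4)*(-1)) / 6 = -2
s = (24 - (-8)*(-2) - (-6)*(-1)) / 2 = 1

(1, -2, -1)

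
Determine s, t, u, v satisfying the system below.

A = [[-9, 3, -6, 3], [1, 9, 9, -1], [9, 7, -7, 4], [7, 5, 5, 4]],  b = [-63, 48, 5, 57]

Forward elimination on [A|b]:
R2 <- R2 - (-1/9)*R1:  [    0  28/3  25/3  -2/3    41 ]
R3 <- R3 - (-1)*R1:  [   0   10  -13    7  -58 ]
R4 <- R4 - (-7/9)*R1:  [    0  22/3   1/3  19/3     8 ]
R3 <- R3 - (15/14)*R2:  [        0         0   -307/14      54/7  -1427/14 ]
R4 <- R4 - (11/14)*R2:  [       0        0   -87/14     48/7  -339/14 ]
R4 <- R4 - (87/307)*R3:  [        0         0         0  1434/307  1434/307 ]
Row echelon form:
[ -9     3       -6         3  |       -63 ]
[  0  28/3     25/3      -2/3  |        41 ]
[  0     0  -307/14      54/7  |  -1427/14 ]
[  0     0        0  1434/307  |  1434/307 ]
Back-substitution:
v = (1434/307) / (1434/307) = 1
u = (-1427/14 - (54/7)*(1)) / (-307/14) = 5
t = (41 - (25/3)*(5) - (-2/3)*(1)) / (28/3) = 0
s = (-63 - (3)*(0) - (-6)*(5) - (3)*(1)) / -9 = 4

(4, 0, 5, 1)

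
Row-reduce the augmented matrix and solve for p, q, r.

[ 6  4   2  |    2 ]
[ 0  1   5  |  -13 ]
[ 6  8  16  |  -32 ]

Forward elimination on [A|b]:
R3 <- R3 - (1)*R1:  [   0    4   14  -34 ]
R3 <- R3 - (4)*R2:  [  0   0  -6  18 ]
Row echelon form:
[ 6  4   2  |    2 ]
[ 0  1   5  |  -13 ]
[ 0  0  -6  |   18 ]
Back-substitution:
r = (18) / -6 = -3
q = (-13 - (5)*(-3)) / 1 = 2
p = (2 - (4)*(2) - (2)*(-3)) / 6 = 0

(0, 2, -3)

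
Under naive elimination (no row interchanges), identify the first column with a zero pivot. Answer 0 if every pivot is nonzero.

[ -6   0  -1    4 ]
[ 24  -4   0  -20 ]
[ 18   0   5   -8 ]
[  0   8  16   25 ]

Naive forward elimination:
R2 <- R2 - (-4)*R1:  [  0  -4  -4  -4 ]
R3 <- R3 - (-3)*R1:  [ 0  0  2  4 ]
R4 <- R4 - (-2)*R2:  [  0   0   8  17 ]
R4 <- R4 - (4)*R3:  [ 0  0  0  1 ]
All pivots nonzero; naive elimination completes without hitting a zero pivot.

first zero-pivot column = 0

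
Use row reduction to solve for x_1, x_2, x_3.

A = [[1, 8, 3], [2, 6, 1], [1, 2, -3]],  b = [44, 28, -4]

Forward elimination on [A|b]:
R2 <- R2 - (2)*R1:  [   0  -10   -5  -60 ]
R3 <- R3 - (1)*R1:  [   0   -6   -6  -48 ]
R3 <- R3 - (3/5)*R2:  [   0    0   -3  -12 ]
Row echelon form:
[ 1    8   3  |   44 ]
[ 0  -10  -5  |  -60 ]
[ 0    0  -3  |  -12 ]
Back-substitution:
x_3 = (-12) / -3 = 4
x_2 = (-60 - (-5)*(4)) / -10 = 4
x_1 = (44 - (8)*(4) - (3)*(4)) / 1 = 0

(0, 4, 4)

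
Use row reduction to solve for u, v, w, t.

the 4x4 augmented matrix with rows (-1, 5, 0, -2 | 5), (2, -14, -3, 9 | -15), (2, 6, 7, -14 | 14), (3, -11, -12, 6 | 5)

(-4, -1, -2, -3)

Forward elimination on [A|b]:
R2 <- R2 - (-2)*R1:  [  0  -4  -3   5  -5 ]
R3 <- R3 - (-2)*R1:  [   0   16    7  -18   24 ]
R4 <- R4 - (-3)*R1:  [   0    4  -12    0   20 ]
R3 <- R3 - (-4)*R2:  [  0   0  -5   2   4 ]
R4 <- R4 - (-1)*R2:  [   0    0  -15    5   15 ]
R4 <- R4 - (3)*R3:  [  0   0   0  -1   3 ]
Row echelon form:
[ -1   5   0  -2  |   5 ]
[  0  -4  -3   5  |  -5 ]
[  0   0  -5   2  |   4 ]
[  0   0   0  -1  |   3 ]
Back-substitution:
t = (3) / -1 = -3
w = (4 - (2)*(-3)) / -5 = -2
v = (-5 - (-3)*(-2) - (5)*(-3)) / -4 = -1
u = (5 - (5)*(-1) - (-2)*(-3)) / -1 = -4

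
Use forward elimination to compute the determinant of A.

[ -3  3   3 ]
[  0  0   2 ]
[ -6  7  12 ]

Forward elimination:
R3 <- R3 - (2)*R1:  [ 0  1  6 ]
R2 <-> R3   (pivot in column 2 was zero)
[ -3  3  3 ]
[  0  1  6 ]
[  0  0  2 ]
Upper-triangular form:
[ -3  3  3 ]
[  0  1  6 ]
[  0  0  2 ]
det(A) = (-1)^1 * (-3) * (1) * (2) = 6  (1 row swap -> sign -1)

det(A) = 6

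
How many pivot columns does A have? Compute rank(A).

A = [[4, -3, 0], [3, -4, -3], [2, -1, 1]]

rank(A) = 3

Row reduction:
R2 <- R2 - (3/4)*R1:  [    0  -7/4    -3 ]
R3 <- R3 - (1/2)*R1:  [   0  1/2    1 ]
R3 <- R3 - (-2/7)*R2:  [   0    0  1/7 ]
Row echelon form:
[ 4    -3    0 ]
[ 0  -7/4   -3 ]
[ 0     0  1/7 ]
Nonzero rows / pivot columns: 3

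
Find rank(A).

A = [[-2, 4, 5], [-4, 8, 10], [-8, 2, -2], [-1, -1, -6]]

Row reduction:
R2 <- R2 - (2)*R1:  [ 0  0  0 ]
R3 <- R3 - (4)*R1:  [   0  -14  -22 ]
R4 <- R4 - (1/2)*R1:  [     0     -3  -17/2 ]
R2 <-> R3   (pivot in column 2 was zero)
[ -2    4      5 ]
[  0  -14    -22 ]
[  0    0      0 ]
[  0   -3  -17/2 ]
R4 <- R4 - (3/14)*R2:  [      0       0  -53/14 ]
R3 <-> R4   (pivot in column 3 was zero)
[ -2    4       5 ]
[  0  -14     -22 ]
[  0    0  -53/14 ]
[  0    0       0 ]
Row echelon form:
[ -2    4       5 ]
[  0  -14     -22 ]
[  0    0  -53/14 ]
[  0    0       0 ]
Nonzero rows / pivot columns: 3

rank(A) = 3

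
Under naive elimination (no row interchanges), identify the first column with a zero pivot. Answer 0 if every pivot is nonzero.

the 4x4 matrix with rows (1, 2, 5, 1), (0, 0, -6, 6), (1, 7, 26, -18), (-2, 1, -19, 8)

Naive forward elimination:
R3 <- R3 - (1)*R1:  [   0    5   21  -19 ]
R4 <- R4 - (-2)*R1:  [  0   5  -9  10 ]
Matrix at this point:
[ 1  2   5    1 ]
[ 0  0  -6    6 ]
[ 0  5  21  -19 ]
[ 0  5  -9   10 ]
Pivot entry (2,2) is zero but row 3 has 5 in column 2 -> naive elimination stops; a row interchange (e.g. R2 <-> R3) would be required here.

first zero-pivot column = 2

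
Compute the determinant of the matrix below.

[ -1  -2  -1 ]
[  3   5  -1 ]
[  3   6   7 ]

Forward elimination:
R2 <- R2 - (-3)*R1:  [  0  -1  -4 ]
R3 <- R3 - (-3)*R1:  [ 0  0  4 ]
Upper-triangular form:
[ -1  -2  -1 ]
[  0  -1  -4 ]
[  0   0   4 ]
det(A) = (-1)^0 * (-1) * (-1) * (4) = 4  (0 row swaps -> sign +1)

det(A) = 4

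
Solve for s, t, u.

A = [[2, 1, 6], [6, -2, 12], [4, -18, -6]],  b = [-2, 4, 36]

Forward elimination on [A|b]:
R2 <- R2 - (3)*R1:  [  0  -5  -6  10 ]
R3 <- R3 - (2)*R1:  [   0  -20  -18   40 ]
R3 <- R3 - (4)*R2:  [ 0  0  6  0 ]
Row echelon form:
[ 2   1   6  |  -2 ]
[ 0  -5  -6  |  10 ]
[ 0   0   6  |   0 ]
Back-substitution:
u = (0) / 6 = 0
t = (10 - (-6)*(0)) / -5 = -2
s = (-2 - (1)*(-2) - (6)*(0)) / 2 = 0

(0, -2, 0)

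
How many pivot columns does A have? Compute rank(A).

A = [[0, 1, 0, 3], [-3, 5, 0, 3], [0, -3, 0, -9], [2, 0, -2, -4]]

rank(A) = 3

Row reduction:
R1 <-> R2   (pivot in column 1 was zero)
[ -3   5   0   3 ]
[  0   1   0   3 ]
[  0  -3   0  -9 ]
[  2   0  -2  -4 ]
R4 <- R4 - (-2/3)*R1:  [    0  10/3    -2    -2 ]
R3 <- R3 - (-3)*R2:  [ 0  0  0  0 ]
R4 <- R4 - (10/3)*R2:  [   0    0   -2  -12 ]
R3 <-> R4   (pivot in column 3 was zero)
[ -3  5   0    3 ]
[  0  1   0    3 ]
[  0  0  -2  -12 ]
[  0  0   0    0 ]
Row echelon form:
[ -3  5   0    3 ]
[  0  1   0    3 ]
[  0  0  -2  -12 ]
[  0  0   0    0 ]
Nonzero rows / pivot columns: 3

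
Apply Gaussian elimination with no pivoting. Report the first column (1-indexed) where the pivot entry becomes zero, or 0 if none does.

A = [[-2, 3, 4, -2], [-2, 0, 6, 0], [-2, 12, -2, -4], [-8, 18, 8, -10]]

first zero-pivot column = 3

Naive forward elimination:
R2 <- R2 - (1)*R1:  [  0  -3   2   2 ]
R3 <- R3 - (1)*R1:  [  0   9  -6  -2 ]
R4 <- R4 - (4)*R1:  [  0   6  -8  -2 ]
R3 <- R3 - (-3)*R2:  [ 0  0  0  4 ]
R4 <- R4 - (-2)*R2:  [  0   0  -4   2 ]
Matrix at this point:
[ -2   3   4  -2 ]
[  0  -3   2   2 ]
[  0   0   0   4 ]
[  0   0  -4   2 ]
Pivot entry (3,3) is zero but row 4 has -4 in column 3 -> naive elimination stops; a row interchange (e.g. R3 <-> R4) would be required here.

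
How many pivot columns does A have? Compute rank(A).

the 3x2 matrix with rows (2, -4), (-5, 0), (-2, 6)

Row reduction:
R2 <- R2 - (-5/2)*R1:  [   0  -10 ]
R3 <- R3 - (-1)*R1:  [ 0  2 ]
R3 <- R3 - (-1/5)*R2:  [ 0  0 ]
Row echelon form:
[ 2   -4 ]
[ 0  -10 ]
[ 0    0 ]
Nonzero rows / pivot columns: 2

rank(A) = 2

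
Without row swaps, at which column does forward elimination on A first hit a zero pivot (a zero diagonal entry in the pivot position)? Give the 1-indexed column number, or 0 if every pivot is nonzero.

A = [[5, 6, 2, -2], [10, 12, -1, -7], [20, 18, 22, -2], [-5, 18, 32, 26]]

Naive forward elimination:
R2 <- R2 - (2)*R1:  [  0   0  -5  -3 ]
R3 <- R3 - (4)*R1:  [  0  -6  14   6 ]
R4 <- R4 - (-1)*R1:  [  0  24  34  24 ]
Matrix at this point:
[ 5   6   2  -2 ]
[ 0   0  -5  -3 ]
[ 0  -6  14   6 ]
[ 0  24  34  24 ]
Pivot entry (2,2) is zero but row 3 has -6 in column 2 -> naive elimination stops; a row interchange (e.g. R2 <-> R3) would be required here.

first zero-pivot column = 2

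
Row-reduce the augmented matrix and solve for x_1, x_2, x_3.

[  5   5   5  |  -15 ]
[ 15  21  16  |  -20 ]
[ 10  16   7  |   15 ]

(-3, 5, -5)

Forward elimination on [A|b]:
R2 <- R2 - (3)*R1:  [  0   6   1  25 ]
R3 <- R3 - (2)*R1:  [  0   6  -3  45 ]
R3 <- R3 - (1)*R2:  [  0   0  -4  20 ]
Row echelon form:
[ 5  5   5  |  -15 ]
[ 0  6   1  |   25 ]
[ 0  0  -4  |   20 ]
Back-substitution:
x_3 = (20) / -4 = -5
x_2 = (25 - (1)*(-5)) / 6 = 5
x_1 = (-15 - (5)*(5) - (5)*(-5)) / 5 = -3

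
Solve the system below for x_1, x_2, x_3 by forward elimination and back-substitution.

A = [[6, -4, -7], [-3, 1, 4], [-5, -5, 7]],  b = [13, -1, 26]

(3, -4, 3)

Forward elimination on [A|b]:
R2 <- R2 - (-1/2)*R1:  [    0    -1   1/2  11/2 ]
R3 <- R3 - (-5/6)*R1:  [     0  -25/3    7/6  221/6 ]
R3 <- R3 - (25/3)*R2:  [  0   0  -3  -9 ]
Row echelon form:
[ 6  -4   -7  |    13 ]
[ 0  -1  1/2  |  11/2 ]
[ 0   0   -3  |    -9 ]
Back-substitution:
x_3 = (-9) / -3 = 3
x_2 = (11/2 - (1/2)*(3)) / -1 = -4
x_1 = (13 - (-4)*(-4) - (-7)*(3)) / 6 = 3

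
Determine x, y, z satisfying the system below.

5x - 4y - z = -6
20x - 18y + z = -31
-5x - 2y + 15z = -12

(-5, -4, -3)

Forward elimination on [A|b]:
R2 <- R2 - (4)*R1:  [  0  -2   5  -7 ]
R3 <- R3 - (-1)*R1:  [   0   -6   14  -18 ]
R3 <- R3 - (3)*R2:  [  0   0  -1   3 ]
Row echelon form:
[ 5  -4  -1  |  -6 ]
[ 0  -2   5  |  -7 ]
[ 0   0  -1  |   3 ]
Back-substitution:
z = (3) / -1 = -3
y = (-7 - (5)*(-3)) / -2 = -4
x = (-6 - (-4)*(-4) - (-1)*(-3)) / 5 = -5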